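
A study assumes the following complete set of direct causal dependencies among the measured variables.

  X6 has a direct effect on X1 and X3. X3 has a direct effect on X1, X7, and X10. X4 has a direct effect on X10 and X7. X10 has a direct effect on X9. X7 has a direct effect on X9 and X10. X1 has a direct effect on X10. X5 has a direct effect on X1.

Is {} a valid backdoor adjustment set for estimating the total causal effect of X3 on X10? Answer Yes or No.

No

Backdoor paths from X3 to X10 (paths whose first edge points into X3):
  P1: X3 <- X6 -> X1 -> X10
Condition 1 (no descendant of X3 in the set): holds — descendants of X3 are {X1, X10, X7, X9}; none are in {}.
Condition 2 (every backdoor path blocked by {}):
  P1: open — no interior node is in the conditioning set.
{} does not satisfy the backdoor criterion.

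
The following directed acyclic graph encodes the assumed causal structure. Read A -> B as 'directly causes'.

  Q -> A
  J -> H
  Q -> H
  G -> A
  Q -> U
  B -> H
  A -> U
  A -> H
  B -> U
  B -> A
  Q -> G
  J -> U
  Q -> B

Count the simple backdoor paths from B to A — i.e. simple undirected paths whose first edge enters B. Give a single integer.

6

A backdoor path from B to A is any simple undirected path whose first edge points into B (i.e. leaves B via a parent).
Parents of B: {Q}.
Enumerating:
  P1: B <- Q -> G -> A
  P2: B <- Q -> A
  P3: B <- Q -> H <- J -> U <- A
  P4: B <- Q -> H <- A
  P5: B <- Q -> U <- J -> H <- A
  P6: B <- Q -> U <- A
That exhausts the simple backdoor paths. Count: 6.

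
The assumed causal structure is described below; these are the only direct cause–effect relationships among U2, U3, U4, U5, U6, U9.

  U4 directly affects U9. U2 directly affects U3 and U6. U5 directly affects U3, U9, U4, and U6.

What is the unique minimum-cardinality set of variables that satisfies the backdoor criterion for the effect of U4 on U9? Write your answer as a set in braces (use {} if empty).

Variables eligible for adjustment (non-descendants of U4, excluding U4 and U9): {U2, U3, U5, U6}.
Backdoor paths from U4 to U9:
  P1: U4 <- U5 -> U9
The empty set is not sufficient: P1 (U4 <- U5 -> U9) has no collider blocking it and no conditioned non-collider, so it is open.
Try {U5}:
  P1: blocked at fork node U5 ∈ conditioning set.
{U5} contains no descendant of U4 and blocks every backdoor path.
No other singleton works — e.g. {U2} leaves P1 open — so {U5} is the unique smallest valid adjustment set.

{U5}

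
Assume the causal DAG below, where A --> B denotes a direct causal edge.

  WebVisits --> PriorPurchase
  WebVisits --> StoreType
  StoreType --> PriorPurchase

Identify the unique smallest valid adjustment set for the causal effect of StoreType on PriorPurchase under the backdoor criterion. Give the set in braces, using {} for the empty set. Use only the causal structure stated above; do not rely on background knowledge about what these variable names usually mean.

Variables eligible for adjustment (non-descendants of StoreType, excluding StoreType and PriorPurchase): {WebVisits}.
Backdoor paths from StoreType to PriorPurchase:
  P1: StoreType <- WebVisits -> PriorPurchase
The empty set is not sufficient: P1 (StoreType <- WebVisits -> PriorPurchase) has no collider blocking it and no conditioned non-collider, so it is open.
Try {WebVisits}:
  P1: blocked at fork node WebVisits ∈ conditioning set.
{WebVisits} contains no descendant of StoreType and blocks every backdoor path.
{WebVisits} is the unique smallest valid adjustment set.

{WebVisits}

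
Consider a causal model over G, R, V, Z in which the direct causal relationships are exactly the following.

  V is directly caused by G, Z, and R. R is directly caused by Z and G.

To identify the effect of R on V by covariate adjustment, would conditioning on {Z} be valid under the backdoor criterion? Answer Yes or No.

No

Backdoor paths from R to V (paths whose first edge points into R):
  P1: R <- G -> V
  P2: R <- Z -> V
Condition 1 (no descendant of R in the set): holds — descendants of R are {V}; none are in {Z}.
Condition 2 (every backdoor path blocked by {Z}):
  P1: open — no interior node is in the conditioning set.
  P2: blocked at fork node Z ∈ conditioning set.
{Z} does not satisfy the backdoor criterion.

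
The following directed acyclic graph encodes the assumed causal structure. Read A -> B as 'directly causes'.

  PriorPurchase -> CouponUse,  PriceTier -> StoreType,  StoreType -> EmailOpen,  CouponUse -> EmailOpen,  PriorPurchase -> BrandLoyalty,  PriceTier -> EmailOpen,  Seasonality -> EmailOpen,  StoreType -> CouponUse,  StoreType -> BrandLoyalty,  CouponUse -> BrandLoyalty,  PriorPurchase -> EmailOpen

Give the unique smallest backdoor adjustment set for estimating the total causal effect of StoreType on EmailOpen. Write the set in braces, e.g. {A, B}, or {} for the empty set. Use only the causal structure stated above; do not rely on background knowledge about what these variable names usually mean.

{PriceTier}

Variables eligible for adjustment (non-descendants of StoreType, excluding StoreType and EmailOpen): {PriceTier, PriorPurchase, Seasonality}.
Backdoor paths from StoreType to EmailOpen:
  P1: StoreType <- PriceTier -> EmailOpen
The empty set is not sufficient: P1 (StoreType <- PriceTier -> EmailOpen) has no collider blocking it and no conditioned non-collider, so it is open.
Try {PriceTier}:
  P1: blocked at fork node PriceTier ∈ conditioning set.
{PriceTier} contains no descendant of StoreType and blocks every backdoor path.
No other singleton works — e.g. {Seasonality} leaves P1 open — so {PriceTier} is the unique smallest valid adjustment set.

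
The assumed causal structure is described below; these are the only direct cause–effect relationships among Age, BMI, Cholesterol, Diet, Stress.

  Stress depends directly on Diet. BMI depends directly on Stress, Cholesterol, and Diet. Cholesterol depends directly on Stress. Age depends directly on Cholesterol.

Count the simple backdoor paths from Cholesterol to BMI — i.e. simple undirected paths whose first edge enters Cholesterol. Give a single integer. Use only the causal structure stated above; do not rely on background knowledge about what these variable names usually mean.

2

A backdoor path from Cholesterol to BMI is any simple undirected path whose first edge points into Cholesterol (i.e. leaves Cholesterol via a parent).
Parents of Cholesterol: {Stress}.
Enumerating:
  P1: Cholesterol <- Stress <- Diet -> BMI
  P2: Cholesterol <- Stress -> BMI
That exhausts the simple backdoor paths. Count: 2.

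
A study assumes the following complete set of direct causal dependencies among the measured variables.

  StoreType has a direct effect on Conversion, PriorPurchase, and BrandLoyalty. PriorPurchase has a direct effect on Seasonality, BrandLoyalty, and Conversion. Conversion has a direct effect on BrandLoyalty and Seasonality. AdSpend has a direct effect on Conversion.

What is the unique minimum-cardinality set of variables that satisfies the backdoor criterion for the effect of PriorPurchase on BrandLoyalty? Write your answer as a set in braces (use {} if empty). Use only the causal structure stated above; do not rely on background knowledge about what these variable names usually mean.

Variables eligible for adjustment (non-descendants of PriorPurchase, excluding PriorPurchase and BrandLoyalty): {AdSpend, StoreType}.
Backdoor paths from PriorPurchase to BrandLoyalty:
  P1: PriorPurchase <- StoreType -> Conversion -> BrandLoyalty
  P2: PriorPurchase <- StoreType -> BrandLoyalty
The empty set is not sufficient: P1 (PriorPurchase <- StoreType -> Conversion -> BrandLoyalty) has no collider blocking it and no conditioned non-collider, so it is open.
Try {StoreType}:
  P1: blocked at fork node StoreType ∈ conditioning set.
  P2: blocked at fork node StoreType ∈ conditioning set.
{StoreType} contains no descendant of PriorPurchase and blocks every backdoor path.
No other singleton works — e.g. {AdSpend} leaves P1 open — so {StoreType} is the unique smallest valid adjustment set.

{StoreType}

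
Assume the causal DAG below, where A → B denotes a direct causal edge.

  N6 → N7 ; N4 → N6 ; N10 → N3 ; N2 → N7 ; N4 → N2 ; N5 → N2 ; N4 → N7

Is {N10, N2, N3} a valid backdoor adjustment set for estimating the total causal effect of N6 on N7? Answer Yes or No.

Backdoor paths from N6 to N7 (paths whose first edge points into N6):
  P1: N6 <- N4 -> N2 -> N7
  P2: N6 <- N4 -> N7
Condition 1 (no descendant of N6 in the set): holds — descendants of N6 are {N7}; none are in {N10, N2, N3}.
Condition 2 (every backdoor path blocked by {N10, N2, N3}):
  P1: blocked at chain node N2 ∈ conditioning set.
  P2: open — no interior node is in the conditioning set.
{N10, N2, N3} does not satisfy the backdoor criterion.

No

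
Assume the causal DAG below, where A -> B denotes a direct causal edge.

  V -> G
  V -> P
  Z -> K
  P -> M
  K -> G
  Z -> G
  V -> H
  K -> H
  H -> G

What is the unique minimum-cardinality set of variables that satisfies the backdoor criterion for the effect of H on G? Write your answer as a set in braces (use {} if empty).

Variables eligible for adjustment (non-descendants of H, excluding H and G): {K, M, P, V, Z}.
Backdoor paths from H to G:
  P1: H <- V -> G
  P2: H <- K <- Z -> G
  P3: H <- K -> G
The empty set is not sufficient: P1 (H <- V -> G) has no collider blocking it and no conditioned non-collider, so it is open.
Try {K, V}:
  P1: blocked at fork node V ∈ conditioning set.
  P2: blocked at chain node K ∈ conditioning set.
  P3: blocked at fork node K ∈ conditioning set.
{K, V} contains no descendant of H and blocks every backdoor path.
Every element of {K, V} is needed (dropping K leaves P2 open; dropping V leaves P1 open), so no proper subset is valid.
Among all size-2 subsets of the eligible variables, only {K, V} blocks every backdoor path, so it is the unique smallest valid adjustment set.

{K, V}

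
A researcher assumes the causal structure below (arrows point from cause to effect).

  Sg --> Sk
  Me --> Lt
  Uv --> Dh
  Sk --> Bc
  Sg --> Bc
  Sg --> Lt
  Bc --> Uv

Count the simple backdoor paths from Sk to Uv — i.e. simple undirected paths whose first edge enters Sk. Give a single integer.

A backdoor path from Sk to Uv is any simple undirected path whose first edge points into Sk (i.e. leaves Sk via a parent).
Parents of Sk: {Sg}.
Enumerating:
  P1: Sk <- Sg -> Bc -> Uv
That exhausts the simple backdoor paths. Count: 1.

1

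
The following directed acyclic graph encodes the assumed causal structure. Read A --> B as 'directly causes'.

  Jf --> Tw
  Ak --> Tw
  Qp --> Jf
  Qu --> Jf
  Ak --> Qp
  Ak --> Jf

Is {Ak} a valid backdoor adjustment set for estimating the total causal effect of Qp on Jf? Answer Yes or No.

Yes

Backdoor paths from Qp to Jf (paths whose first edge points into Qp):
  P1: Qp <- Ak -> Jf
  P2: Qp <- Ak -> Tw <- Jf
Condition 1 (no descendant of Qp in the set): holds — descendants of Qp are {Jf, Tw}; none are in {Ak}.
Condition 2 (every backdoor path blocked by {Ak}):
  P1: blocked at fork node Ak ∈ conditioning set.
  P2: blocked at fork node Ak ∈ conditioning set.
{Ak} satisfies the backdoor criterion.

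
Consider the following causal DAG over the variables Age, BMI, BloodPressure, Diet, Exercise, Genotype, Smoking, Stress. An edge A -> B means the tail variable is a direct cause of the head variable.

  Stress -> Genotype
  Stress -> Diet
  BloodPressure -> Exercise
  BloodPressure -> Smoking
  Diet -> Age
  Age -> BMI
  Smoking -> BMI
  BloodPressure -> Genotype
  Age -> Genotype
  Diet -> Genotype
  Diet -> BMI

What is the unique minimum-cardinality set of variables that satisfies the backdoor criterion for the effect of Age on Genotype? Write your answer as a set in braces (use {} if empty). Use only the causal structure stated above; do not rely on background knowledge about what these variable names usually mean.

{Diet}

Variables eligible for adjustment (non-descendants of Age, excluding Age and Genotype): {BloodPressure, Diet, Exercise, Smoking, Stress}.
Backdoor paths from Age to Genotype:
  P1: Age <- Diet <- Stress -> Genotype
  P2: Age <- Diet -> Genotype
  P3: Age <- Diet -> BMI <- Smoking <- BloodPressure -> Genotype
The empty set is not sufficient: P1 (Age <- Diet <- Stress -> Genotype) has no collider blocking it and no conditioned non-collider, so it is open.
Try {Diet}:
  P1: blocked at chain node Diet ∈ conditioning set.
  P2: blocked at fork node Diet ∈ conditioning set.
  P3: blocked at fork node Diet ∈ conditioning set.
{Diet} contains no descendant of Age and blocks every backdoor path.
No other singleton works — e.g. {Stress} leaves P2 open — so {Diet} is the unique smallest valid adjustment set.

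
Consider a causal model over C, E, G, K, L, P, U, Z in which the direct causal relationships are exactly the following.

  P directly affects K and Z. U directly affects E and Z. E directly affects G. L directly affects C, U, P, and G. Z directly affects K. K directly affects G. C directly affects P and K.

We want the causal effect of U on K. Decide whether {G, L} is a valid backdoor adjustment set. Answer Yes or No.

Backdoor paths from U to K (paths whose first edge points into U):
  P1: U <- L -> C -> P -> Z -> K
  P2: U <- L -> C -> P -> K
  P3: U <- L -> C -> K
  P4: U <- L -> P <- C -> K
  P5: U <- L -> P -> Z -> K
  P6: U <- L -> P -> K
  P7: U <- L -> G <- K
Condition 1 (no descendant of U in the set): FAILS — G is a descendant of U.
Condition 2 (every backdoor path blocked by {G, L}):
  P1: blocked at fork node L ∈ conditioning set.
  P2: blocked at fork node L ∈ conditioning set.
  P3: blocked at fork node L ∈ conditioning set.
  P4: blocked at fork node L ∈ conditioning set.
  P5: blocked at fork node L ∈ conditioning set.
  P6: blocked at fork node L ∈ conditioning set.
  P7: blocked at fork node L ∈ conditioning set.
{G, L} does not satisfy the backdoor criterion.

No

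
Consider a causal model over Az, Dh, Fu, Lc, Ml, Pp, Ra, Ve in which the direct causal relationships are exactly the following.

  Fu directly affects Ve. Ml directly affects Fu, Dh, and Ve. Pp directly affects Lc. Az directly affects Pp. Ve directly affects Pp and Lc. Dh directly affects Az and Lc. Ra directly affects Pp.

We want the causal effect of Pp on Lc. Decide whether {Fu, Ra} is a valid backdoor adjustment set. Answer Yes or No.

Backdoor paths from Pp to Lc (paths whose first edge points into Pp):
  P1: Pp <- Az <- Dh <- Ml -> Fu -> Ve -> Lc
  P2: Pp <- Az <- Dh <- Ml -> Ve -> Lc
  P3: Pp <- Az <- Dh -> Lc
  P4: Pp <- Ve <- Ml -> Dh -> Lc
  P5: Pp <- Ve <- Fu <- Ml -> Dh -> Lc
  P6: Pp <- Ve -> Lc
Condition 1 (no descendant of Pp in the set): holds — descendants of Pp are {Lc}; none are in {Fu, Ra}.
Condition 2 (every backdoor path blocked by {Fu, Ra}):
  P1: blocked at chain node Fu ∈ conditioning set.
  P2: open — no interior node is in the conditioning set.
  P3: open — no interior node is in the conditioning set.
  P4: open — no interior node is in the conditioning set.
  P5: blocked at chain node Fu ∈ conditioning set.
  P6: open — no interior node is in the conditioning set.
{Fu, Ra} does not satisfy the backdoor criterion.

No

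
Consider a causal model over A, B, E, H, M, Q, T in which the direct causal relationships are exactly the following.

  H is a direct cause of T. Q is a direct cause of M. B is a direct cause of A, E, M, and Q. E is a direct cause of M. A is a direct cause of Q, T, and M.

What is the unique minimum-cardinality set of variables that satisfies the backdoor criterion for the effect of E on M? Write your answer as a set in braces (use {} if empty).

Variables eligible for adjustment (non-descendants of E, excluding E and M): {A, B, H, Q, T}.
Backdoor paths from E to M:
  P1: E <- B -> A -> Q -> M
  P2: E <- B -> A -> M
  P3: E <- B -> Q <- A -> M
  P4: E <- B -> Q -> M
  P5: E <- B -> M
The empty set is not sufficient: P1 (E <- B -> A -> Q -> M) has no collider blocking it and no conditioned non-collider, so it is open.
Try {B}:
  P1: blocked at fork node B ∈ conditioning set.
  P2: blocked at fork node B ∈ conditioning set.
  P3: blocked at fork node B ∈ conditioning set.
  P4: blocked at fork node B ∈ conditioning set.
  P5: blocked at fork node B ∈ conditioning set.
{B} contains no descendant of E and blocks every backdoor path.
No other singleton works — e.g. {H} leaves P1 open — so {B} is the unique smallest valid adjustment set.

{B}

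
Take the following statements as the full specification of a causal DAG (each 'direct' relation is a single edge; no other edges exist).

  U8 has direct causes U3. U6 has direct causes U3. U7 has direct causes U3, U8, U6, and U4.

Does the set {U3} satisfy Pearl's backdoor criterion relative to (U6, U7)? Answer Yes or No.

Yes

Backdoor paths from U6 to U7 (paths whose first edge points into U6):
  P1: U6 <- U3 -> U8 -> U7
  P2: U6 <- U3 -> U7
Condition 1 (no descendant of U6 in the set): holds — descendants of U6 are {U7}; none are in {U3}.
Condition 2 (every backdoor path blocked by {U3}):
  P1: blocked at fork node U3 ∈ conditioning set.
  P2: blocked at fork node U3 ∈ conditioning set.
{U3} satisfies the backdoor criterion.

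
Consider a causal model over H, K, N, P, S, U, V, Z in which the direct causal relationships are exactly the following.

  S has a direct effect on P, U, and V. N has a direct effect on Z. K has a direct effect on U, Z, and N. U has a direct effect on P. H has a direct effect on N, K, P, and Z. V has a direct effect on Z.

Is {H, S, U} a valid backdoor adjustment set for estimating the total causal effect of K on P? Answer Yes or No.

Backdoor paths from K to P (paths whose first edge points into K):
  P1: K <- H -> N -> Z <- V <- S -> U -> P
  P2: K <- H -> N -> Z <- V <- S -> P
  P3: K <- H -> Z <- V <- S -> U -> P
  P4: K <- H -> Z <- V <- S -> P
  P5: K <- H -> P
Condition 1 (no descendant of K in the set): FAILS — U is a descendant of K.
Condition 2 (every backdoor path blocked by {H, S, U}):
  P1: blocked at fork node H ∈ conditioning set.
  P2: blocked at fork node H ∈ conditioning set.
  P3: blocked at fork node H ∈ conditioning set.
  P4: blocked at fork node H ∈ conditioning set.
  P5: blocked at fork node H ∈ conditioning set.
{H, S, U} does not satisfy the backdoor criterion.

No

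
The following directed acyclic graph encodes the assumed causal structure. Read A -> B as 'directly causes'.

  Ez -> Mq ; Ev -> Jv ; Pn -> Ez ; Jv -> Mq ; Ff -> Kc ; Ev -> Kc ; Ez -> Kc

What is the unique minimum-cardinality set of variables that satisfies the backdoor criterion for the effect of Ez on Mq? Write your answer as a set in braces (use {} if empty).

{}

Variables eligible for adjustment (non-descendants of Ez, excluding Ez and Mq): {Ev, Ff, Jv, Pn}.
Backdoor paths from Ez to Mq:
  (none)
With no backdoor paths the empty set already satisfies the criterion, and it is trivially minimal.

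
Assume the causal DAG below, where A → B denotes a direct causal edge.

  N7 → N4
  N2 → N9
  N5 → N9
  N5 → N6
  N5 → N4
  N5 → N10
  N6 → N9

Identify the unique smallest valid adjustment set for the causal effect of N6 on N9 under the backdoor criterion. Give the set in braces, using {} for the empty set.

Variables eligible for adjustment (non-descendants of N6, excluding N6 and N9): {N10, N2, N4, N5, N7}.
Backdoor paths from N6 to N9:
  P1: N6 <- N5 -> N9
The empty set is not sufficient: P1 (N6 <- N5 -> N9) has no collider blocking it and no conditioned non-collider, so it is open.
Try {N5}:
  P1: blocked at fork node N5 ∈ conditioning set.
{N5} contains no descendant of N6 and blocks every backdoor path.
No other singleton works — e.g. {N7} leaves P1 open — so {N5} is the unique smallest valid adjustment set.

{N5}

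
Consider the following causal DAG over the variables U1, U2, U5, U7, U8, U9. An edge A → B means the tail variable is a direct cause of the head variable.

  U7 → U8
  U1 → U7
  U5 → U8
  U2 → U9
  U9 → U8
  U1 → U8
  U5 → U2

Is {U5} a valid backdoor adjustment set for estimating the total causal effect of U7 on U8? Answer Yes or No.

No

Backdoor paths from U7 to U8 (paths whose first edge points into U7):
  P1: U7 <- U1 -> U8
Condition 1 (no descendant of U7 in the set): holds — descendants of U7 are {U8}; none are in {U5}.
Condition 2 (every backdoor path blocked by {U5}):
  P1: open — no interior node is in the conditioning set.
{U5} does not satisfy the backdoor criterion.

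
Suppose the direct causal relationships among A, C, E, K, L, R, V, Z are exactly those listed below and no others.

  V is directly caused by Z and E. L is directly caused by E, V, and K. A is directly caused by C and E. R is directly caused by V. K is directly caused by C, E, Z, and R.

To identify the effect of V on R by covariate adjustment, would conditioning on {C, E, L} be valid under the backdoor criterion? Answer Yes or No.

Backdoor paths from V to R (paths whose first edge points into V):
  P1: V <- Z -> K <- R
  P2: V <- E -> K <- R
  P3: V <- E -> L <- K <- R
  P4: V <- E -> A <- C -> K <- R
Condition 1 (no descendant of V in the set): FAILS — L is a descendant of V.
Condition 2 (every backdoor path blocked by {C, E, L}):
  P1: open — collider(s) K are conditioned on (or have a conditioned descendant) and no non-collider on the path is in the set.
  P2: blocked at fork node E ∈ conditioning set.
  P3: blocked at fork node E ∈ conditioning set.
  P4: blocked at fork node E ∈ conditioning set.
{C, E, L} does not satisfy the backdoor criterion.

No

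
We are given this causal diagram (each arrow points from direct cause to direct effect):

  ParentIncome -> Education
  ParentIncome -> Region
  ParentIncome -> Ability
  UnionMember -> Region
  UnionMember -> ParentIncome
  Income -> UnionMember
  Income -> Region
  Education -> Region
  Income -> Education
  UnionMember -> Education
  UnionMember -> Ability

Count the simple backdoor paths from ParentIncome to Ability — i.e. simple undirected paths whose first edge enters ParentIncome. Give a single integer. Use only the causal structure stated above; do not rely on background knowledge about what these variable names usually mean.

1

A backdoor path from ParentIncome to Ability is any simple undirected path whose first edge points into ParentIncome (i.e. leaves ParentIncome via a parent).
Parents of ParentIncome: {UnionMember}.
Enumerating:
  P1: ParentIncome <- UnionMember -> Ability
That exhausts the simple backdoor paths. Count: 1.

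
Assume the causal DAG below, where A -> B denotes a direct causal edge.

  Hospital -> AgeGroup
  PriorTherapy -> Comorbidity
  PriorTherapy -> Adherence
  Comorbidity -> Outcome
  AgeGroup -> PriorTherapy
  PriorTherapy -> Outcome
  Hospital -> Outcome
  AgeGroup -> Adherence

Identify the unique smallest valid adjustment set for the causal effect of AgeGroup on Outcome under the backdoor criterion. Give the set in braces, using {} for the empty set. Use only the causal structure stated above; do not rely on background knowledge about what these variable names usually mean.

{Hospital}

Variables eligible for adjustment (non-descendants of AgeGroup, excluding AgeGroup and Outcome): {Hospital}.
Backdoor paths from AgeGroup to Outcome:
  P1: AgeGroup <- Hospital -> Outcome
The empty set is not sufficient: P1 (AgeGroup <- Hospital -> Outcome) has no collider blocking it and no conditioned non-collider, so it is open.
Try {Hospital}:
  P1: blocked at fork node Hospital ∈ conditioning set.
{Hospital} contains no descendant of AgeGroup and blocks every backdoor path.
{Hospital} is the unique smallest valid adjustment set.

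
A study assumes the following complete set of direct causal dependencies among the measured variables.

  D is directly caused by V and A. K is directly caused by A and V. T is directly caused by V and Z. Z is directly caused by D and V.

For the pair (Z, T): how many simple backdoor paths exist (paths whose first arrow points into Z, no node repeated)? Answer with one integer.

3

A backdoor path from Z to T is any simple undirected path whose first edge points into Z (i.e. leaves Z via a parent).
Parents of Z: {D, V}.
Enumerating:
  P1: Z <- V -> T
  P2: Z <- D <- V -> T
  P3: Z <- D <- A -> K <- V -> T
That exhausts the simple backdoor paths. Count: 3.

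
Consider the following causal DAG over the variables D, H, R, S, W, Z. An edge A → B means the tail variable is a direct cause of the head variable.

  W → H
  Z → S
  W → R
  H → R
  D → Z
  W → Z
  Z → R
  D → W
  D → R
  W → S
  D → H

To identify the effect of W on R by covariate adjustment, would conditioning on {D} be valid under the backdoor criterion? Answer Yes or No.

Backdoor paths from W to R (paths whose first edge points into W):
  P1: W <- D -> Z -> R
  P2: W <- D -> H -> R
  P3: W <- D -> R
Condition 1 (no descendant of W in the set): holds — descendants of W are {H, R, S, Z}; none are in {D}.
Condition 2 (every backdoor path blocked by {D}):
  P1: blocked at fork node D ∈ conditioning set.
  P2: blocked at fork node D ∈ conditioning set.
  P3: blocked at fork node D ∈ conditioning set.
{D} satisfies the backdoor criterion.

Yes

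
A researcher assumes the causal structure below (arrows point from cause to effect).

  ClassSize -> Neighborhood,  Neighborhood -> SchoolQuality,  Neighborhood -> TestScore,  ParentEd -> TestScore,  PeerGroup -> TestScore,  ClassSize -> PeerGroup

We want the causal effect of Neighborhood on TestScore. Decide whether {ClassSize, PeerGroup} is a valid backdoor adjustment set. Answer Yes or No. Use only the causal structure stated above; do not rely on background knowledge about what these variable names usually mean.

Yes

Backdoor paths from Neighborhood to TestScore (paths whose first edge points into Neighborhood):
  P1: Neighborhood <- ClassSize -> PeerGroup -> TestScore
Condition 1 (no descendant of Neighborhood in the set): holds — descendants of Neighborhood are {SchoolQuality, TestScore}; none are in {ClassSize, PeerGroup}.
Condition 2 (every backdoor path blocked by {ClassSize, PeerGroup}):
  P1: blocked at fork node ClassSize ∈ conditioning set.
{ClassSize, PeerGroup} satisfies the backdoor criterion.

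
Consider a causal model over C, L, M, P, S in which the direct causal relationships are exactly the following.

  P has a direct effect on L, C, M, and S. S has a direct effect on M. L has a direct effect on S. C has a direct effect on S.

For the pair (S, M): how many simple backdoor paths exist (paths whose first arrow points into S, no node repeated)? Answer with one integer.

A backdoor path from S to M is any simple undirected path whose first edge points into S (i.e. leaves S via a parent).
Parents of S: {C, L, P}.
Enumerating:
  P1: S <- P -> M
  P2: S <- C <- P -> M
  P3: S <- L <- P -> M
That exhausts the simple backdoor paths. Count: 3.

3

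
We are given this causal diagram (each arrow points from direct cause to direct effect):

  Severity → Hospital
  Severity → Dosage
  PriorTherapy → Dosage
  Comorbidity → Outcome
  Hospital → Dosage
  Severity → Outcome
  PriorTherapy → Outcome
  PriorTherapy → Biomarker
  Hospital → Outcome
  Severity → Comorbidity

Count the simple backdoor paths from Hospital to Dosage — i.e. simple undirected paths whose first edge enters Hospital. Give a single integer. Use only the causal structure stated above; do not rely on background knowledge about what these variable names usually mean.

A backdoor path from Hospital to Dosage is any simple undirected path whose first edge points into Hospital (i.e. leaves Hospital via a parent).
Parents of Hospital: {Severity}.
Enumerating:
  P1: Hospital <- Severity -> Comorbidity -> Outcome <- PriorTherapy -> Dosage
  P2: Hospital <- Severity -> Outcome <- PriorTherapy -> Dosage
  P3: Hospital <- Severity -> Dosage
That exhausts the simple backdoor paths. Count: 3.

3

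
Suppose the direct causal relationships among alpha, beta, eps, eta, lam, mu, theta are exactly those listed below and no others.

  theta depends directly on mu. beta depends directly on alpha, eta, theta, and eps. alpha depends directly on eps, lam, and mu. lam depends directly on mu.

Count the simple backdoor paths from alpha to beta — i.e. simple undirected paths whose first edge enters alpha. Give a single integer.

A backdoor path from alpha to beta is any simple undirected path whose first edge points into alpha (i.e. leaves alpha via a parent).
Parents of alpha: {eps, lam, mu}.
Enumerating:
  P1: alpha <- mu -> theta -> beta
  P2: alpha <- lam <- mu -> theta -> beta
  P3: alpha <- eps -> beta
That exhausts the simple backdoor paths. Count: 3.

3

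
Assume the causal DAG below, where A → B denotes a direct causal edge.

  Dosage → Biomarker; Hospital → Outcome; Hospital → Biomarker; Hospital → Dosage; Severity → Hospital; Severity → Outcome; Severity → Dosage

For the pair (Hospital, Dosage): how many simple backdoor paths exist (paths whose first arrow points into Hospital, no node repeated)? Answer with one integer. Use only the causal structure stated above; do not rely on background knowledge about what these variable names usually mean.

A backdoor path from Hospital to Dosage is any simple undirected path whose first edge points into Hospital (i.e. leaves Hospital via a parent).
Parents of Hospital: {Severity}.
Enumerating:
  P1: Hospital <- Severity -> Dosage
That exhausts the simple backdoor paths. Count: 1.

1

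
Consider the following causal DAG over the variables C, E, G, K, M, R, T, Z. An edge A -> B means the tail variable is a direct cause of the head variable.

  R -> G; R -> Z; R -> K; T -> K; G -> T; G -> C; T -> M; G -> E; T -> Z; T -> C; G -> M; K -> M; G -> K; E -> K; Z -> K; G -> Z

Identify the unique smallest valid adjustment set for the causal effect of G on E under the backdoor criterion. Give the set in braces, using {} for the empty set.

{}

Variables eligible for adjustment (non-descendants of G, excluding G and E): {R}.
Backdoor paths from G to E:
  P1: G <- R -> Z <- T -> K <- E
  P2: G <- R -> Z <- T -> M <- K <- E
  P3: G <- R -> Z -> K <- E
  P4: G <- R -> K <- E
Each backdoor path contains an unconditioned collider, so every path is already blocked with the empty conditioning set:
  P1: blocked at collider Z (neither it nor any descendant is in the conditioning set).
  P2: blocked at collider Z (neither it nor any descendant is in the conditioning set).
  P3: blocked at collider K (neither it nor any descendant is in the conditioning set).
  P4: blocked at collider K (neither it nor any descendant is in the conditioning set).
The empty set is therefore the unique smallest valid set.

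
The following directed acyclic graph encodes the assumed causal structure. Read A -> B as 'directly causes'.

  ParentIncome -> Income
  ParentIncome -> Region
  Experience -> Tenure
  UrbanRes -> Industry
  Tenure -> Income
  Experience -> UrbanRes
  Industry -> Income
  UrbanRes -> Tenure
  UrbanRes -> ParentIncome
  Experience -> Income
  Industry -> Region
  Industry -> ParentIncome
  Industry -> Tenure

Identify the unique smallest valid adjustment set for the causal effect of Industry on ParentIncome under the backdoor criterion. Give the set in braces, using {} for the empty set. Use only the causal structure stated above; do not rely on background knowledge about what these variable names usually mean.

Variables eligible for adjustment (non-descendants of Industry, excluding Industry and ParentIncome): {Experience, UrbanRes}.
Backdoor paths from Industry to ParentIncome:
  P1: Industry <- UrbanRes <- Experience -> Tenure -> Income <- ParentIncome
  P2: Industry <- UrbanRes <- Experience -> Income <- ParentIncome
  P3: Industry <- UrbanRes -> ParentIncome
  P4: Industry <- UrbanRes -> Tenure <- Experience -> Income <- ParentIncome
  P5: Industry <- UrbanRes -> Tenure -> Income <- ParentIncome
The empty set is not sufficient: P3 (Industry <- UrbanRes -> ParentIncome) has no collider blocking it and no conditioned non-collider, so it is open.
Try {UrbanRes}:
  P1: blocked at chain node UrbanRes ∈ conditioning set.
  P2: blocked at chain node UrbanRes ∈ conditioning set.
  P3: blocked at fork node UrbanRes ∈ conditioning set.
  P4: blocked at fork node UrbanRes ∈ conditioning set.
  P5: blocked at fork node UrbanRes ∈ conditioning set.
{UrbanRes} contains no descendant of Industry and blocks every backdoor path.
No other singleton works — e.g. {Experience} leaves P3 open — so {UrbanRes} is the unique smallest valid adjustment set.

{UrbanRes}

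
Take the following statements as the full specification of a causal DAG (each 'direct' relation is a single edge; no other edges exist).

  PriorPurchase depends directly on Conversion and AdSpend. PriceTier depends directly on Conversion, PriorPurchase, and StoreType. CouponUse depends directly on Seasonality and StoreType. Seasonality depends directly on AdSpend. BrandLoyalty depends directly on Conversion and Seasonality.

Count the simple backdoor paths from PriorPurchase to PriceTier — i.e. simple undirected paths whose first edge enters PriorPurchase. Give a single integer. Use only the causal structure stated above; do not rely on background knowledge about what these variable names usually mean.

4

A backdoor path from PriorPurchase to PriceTier is any simple undirected path whose first edge points into PriorPurchase (i.e. leaves PriorPurchase via a parent).
Parents of PriorPurchase: {AdSpend, Conversion}.
Enumerating:
  P1: PriorPurchase <- Conversion -> BrandLoyalty <- Seasonality -> CouponUse <- StoreType -> PriceTier
  P2: PriorPurchase <- Conversion -> PriceTier
  P3: PriorPurchase <- AdSpend -> Seasonality -> BrandLoyalty <- Conversion -> PriceTier
  P4: PriorPurchase <- AdSpend -> Seasonality -> CouponUse <- StoreType -> PriceTier
That exhausts the simple backdoor paths. Count: 4.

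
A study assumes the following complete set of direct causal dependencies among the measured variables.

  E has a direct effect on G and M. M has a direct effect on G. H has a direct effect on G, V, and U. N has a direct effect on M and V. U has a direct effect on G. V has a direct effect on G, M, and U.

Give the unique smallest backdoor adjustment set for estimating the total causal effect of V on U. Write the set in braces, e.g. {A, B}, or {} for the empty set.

Variables eligible for adjustment (non-descendants of V, excluding V and U): {E, H, N}.
Backdoor paths from V to U:
  P1: V <- H -> U
  P2: V <- H -> G <- U
  P3: V <- N -> M <- E -> G <- H -> U
  P4: V <- N -> M <- E -> G <- U
  P5: V <- N -> M -> G <- H -> U
  P6: V <- N -> M -> G <- U
The empty set is not sufficient: P1 (V <- H -> U) has no collider blocking it and no conditioned non-collider, so it is open.
Try {H}:
  P1: blocked at fork node H ∈ conditioning set.
  P2: blocked at fork node H ∈ conditioning set.
  P3: blocked at collider M (neither it nor any descendant is in the conditioning set).
  P4: blocked at collider M (neither it nor any descendant is in the conditioning set).
  P5: blocked at collider G (neither it nor any descendant is in the conditioning set).
  P6: blocked at collider G (neither it nor any descendant is in the conditioning set).
{H} contains no descendant of V and blocks every backdoor path.
No other singleton works — e.g. {E} leaves P1 open — so {H} is the unique smallest valid adjustment set.

{H}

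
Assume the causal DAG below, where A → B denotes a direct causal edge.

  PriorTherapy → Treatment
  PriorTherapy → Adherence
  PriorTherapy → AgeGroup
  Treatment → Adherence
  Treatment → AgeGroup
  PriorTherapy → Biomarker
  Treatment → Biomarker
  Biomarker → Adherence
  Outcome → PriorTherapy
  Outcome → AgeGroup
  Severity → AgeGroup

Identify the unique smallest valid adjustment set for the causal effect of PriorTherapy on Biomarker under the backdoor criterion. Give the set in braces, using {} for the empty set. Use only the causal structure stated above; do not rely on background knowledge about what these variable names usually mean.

{}

Variables eligible for adjustment (non-descendants of PriorTherapy, excluding PriorTherapy and Biomarker): {Outcome, Severity}.
Backdoor paths from PriorTherapy to Biomarker:
  P1: PriorTherapy <- Outcome -> AgeGroup <- Treatment -> Biomarker
  P2: PriorTherapy <- Outcome -> AgeGroup <- Treatment -> Adherence <- Biomarker
Each backdoor path contains an unconditioned collider, so every path is already blocked with the empty conditioning set:
  P1: blocked at collider AgeGroup (neither it nor any descendant is in the conditioning set).
  P2: blocked at collider AgeGroup (neither it nor any descendant is in the conditioning set).
The empty set is therefore the unique smallest valid set.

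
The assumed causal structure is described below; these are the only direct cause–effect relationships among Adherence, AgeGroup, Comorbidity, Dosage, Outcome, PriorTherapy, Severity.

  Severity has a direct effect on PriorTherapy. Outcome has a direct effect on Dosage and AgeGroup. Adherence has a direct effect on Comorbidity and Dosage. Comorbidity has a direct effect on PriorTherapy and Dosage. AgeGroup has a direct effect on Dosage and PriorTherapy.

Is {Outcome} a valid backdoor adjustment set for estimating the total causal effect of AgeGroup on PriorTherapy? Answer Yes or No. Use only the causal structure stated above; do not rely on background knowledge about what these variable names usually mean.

Yes

Backdoor paths from AgeGroup to PriorTherapy (paths whose first edge points into AgeGroup):
  P1: AgeGroup <- Outcome -> Dosage <- Adherence -> Comorbidity -> PriorTherapy
  P2: AgeGroup <- Outcome -> Dosage <- Comorbidity -> PriorTherapy
Condition 1 (no descendant of AgeGroup in the set): holds — descendants of AgeGroup are {Dosage, PriorTherapy}; none are in {Outcome}.
Condition 2 (every backdoor path blocked by {Outcome}):
  P1: blocked at fork node Outcome ∈ conditioning set.
  P2: blocked at fork node Outcome ∈ conditioning set.
{Outcome} satisfies the backdoor criterion.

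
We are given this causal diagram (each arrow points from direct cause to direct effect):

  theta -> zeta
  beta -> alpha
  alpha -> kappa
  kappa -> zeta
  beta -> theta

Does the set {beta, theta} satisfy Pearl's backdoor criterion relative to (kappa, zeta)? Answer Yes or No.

Yes

Backdoor paths from kappa to zeta (paths whose first edge points into kappa):
  P1: kappa <- alpha <- beta -> theta -> zeta
Condition 1 (no descendant of kappa in the set): holds — descendants of kappa are {zeta}; none are in {beta, theta}.
Condition 2 (every backdoor path blocked by {beta, theta}):
  P1: blocked at fork node beta ∈ conditioning set.
{beta, theta} satisfies the backdoor criterion.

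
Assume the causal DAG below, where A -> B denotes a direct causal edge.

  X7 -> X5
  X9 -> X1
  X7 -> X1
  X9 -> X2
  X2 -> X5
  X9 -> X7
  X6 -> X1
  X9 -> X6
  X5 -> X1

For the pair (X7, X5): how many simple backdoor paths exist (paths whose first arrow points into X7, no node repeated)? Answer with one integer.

3

A backdoor path from X7 to X5 is any simple undirected path whose first edge points into X7 (i.e. leaves X7 via a parent).
Parents of X7: {X9}.
Enumerating:
  P1: X7 <- X9 -> X2 -> X5
  P2: X7 <- X9 -> X6 -> X1 <- X5
  P3: X7 <- X9 -> X1 <- X5
That exhausts the simple backdoor paths. Count: 3.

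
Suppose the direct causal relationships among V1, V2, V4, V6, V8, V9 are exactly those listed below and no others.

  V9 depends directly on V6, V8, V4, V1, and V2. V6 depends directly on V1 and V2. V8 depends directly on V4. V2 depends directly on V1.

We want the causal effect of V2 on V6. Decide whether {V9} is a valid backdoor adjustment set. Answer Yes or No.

Backdoor paths from V2 to V6 (paths whose first edge points into V2):
  P1: V2 <- V1 -> V6
  P2: V2 <- V1 -> V9 <- V6
Condition 1 (no descendant of V2 in the set): FAILS — V9 is a descendant of V2.
Condition 2 (every backdoor path blocked by {V9}):
  P1: open — no interior node is in the conditioning set.
  P2: open — collider(s) V9 are conditioned on (or have a conditioned descendant) and no non-collider on the path is in the set.
{V9} does not satisfy the backdoor criterion.

No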